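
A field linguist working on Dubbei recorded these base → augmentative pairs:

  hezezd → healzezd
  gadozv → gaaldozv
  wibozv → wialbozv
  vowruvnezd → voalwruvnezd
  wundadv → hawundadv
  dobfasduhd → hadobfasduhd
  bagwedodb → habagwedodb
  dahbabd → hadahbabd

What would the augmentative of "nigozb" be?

nialgozb

gadozv and wundadv both end in -v yet inflect differently (gaaldozv, hawundadv), so the final letter is not what conditions the rule; the second-to-last letter is.
"nigozb" has second-to-last letter 'z'. The stems whose second-to-last letter is 'z' (hezezd → healzezd, gadozv → gaaldozv, wibozv → wialbozv) insert -al- after the first vowel.
So nigozb → nialgozb.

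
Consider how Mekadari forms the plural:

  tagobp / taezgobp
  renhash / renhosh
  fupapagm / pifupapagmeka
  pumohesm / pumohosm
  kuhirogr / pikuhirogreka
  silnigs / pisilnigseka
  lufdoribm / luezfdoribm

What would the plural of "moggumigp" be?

pimoggumigpeka

fupapagm and pumohesm both end in -m yet inflect differently (pifupapagmeka, pumohosm), so the final letter is not what conditions the rule; the second-to-last letter is.
"moggumigp" has second-to-last letter 'g'. The stems whose second-to-last letter is 'g' (fupapagm → pifupapagmeka, silnigs → pisilnigseka, kuhirogr → pikuhirogreka) add pi- … -eka around the stem.
So moggumigp → pimoggumigpeka.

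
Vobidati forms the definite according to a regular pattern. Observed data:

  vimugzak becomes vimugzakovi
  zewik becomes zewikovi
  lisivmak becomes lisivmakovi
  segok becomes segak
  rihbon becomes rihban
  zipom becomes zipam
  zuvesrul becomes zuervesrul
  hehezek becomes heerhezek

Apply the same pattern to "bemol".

vimugzak and segok both end in -k yet inflect differently (vimugzakovi, segak), so the final letter is not what conditions the rule; the last vowel is.
"bemol" has last vowel 'o'. The stems whose last vowel is 'o' (segok → segak, rihbon → rihban, zipom → zipam) change the last vowel to 'a'.
So bemol → bemal.

bemal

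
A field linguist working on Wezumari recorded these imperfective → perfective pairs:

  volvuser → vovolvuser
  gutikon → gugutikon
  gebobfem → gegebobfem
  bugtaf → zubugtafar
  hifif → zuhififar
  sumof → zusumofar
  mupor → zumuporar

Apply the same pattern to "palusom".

papalusom

volvuser and mupor both end in -r yet inflect differently (vovolvuser, zumuporar), so the final letter is not what conditions the rule; the number of vowels is.
"palusom" has 3 vowels. The stems with 3 vowels (volvuser → vovolvuser, gutikon → gugutikon, gebobfem → gegebobfem) repeat the first consonant+vowel as a prefix.
The other pattern: stems with 2 vowels add zu- … -ar around the stem.
So palusom → papalusom.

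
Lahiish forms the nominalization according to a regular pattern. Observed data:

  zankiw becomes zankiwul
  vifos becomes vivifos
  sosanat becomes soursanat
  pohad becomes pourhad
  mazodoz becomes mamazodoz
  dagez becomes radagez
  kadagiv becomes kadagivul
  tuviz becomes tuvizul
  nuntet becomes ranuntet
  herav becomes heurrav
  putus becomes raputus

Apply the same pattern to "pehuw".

"pehuw" has last vowel 'u'. The one such stem in the data (putus → raputus) adds the prefix ra-, so the same rule applies.
So pehuw → rapehuw.

rapehuw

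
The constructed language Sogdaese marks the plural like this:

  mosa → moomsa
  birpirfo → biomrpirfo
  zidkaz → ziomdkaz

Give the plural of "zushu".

Every pair shown (mosa → moomsa, birpirfo → biomrpirfo, zidkaz → ziomdkaz) follows the same rule: insert -om- after the first vowel.
So zushu → zuomshu.

zuomshu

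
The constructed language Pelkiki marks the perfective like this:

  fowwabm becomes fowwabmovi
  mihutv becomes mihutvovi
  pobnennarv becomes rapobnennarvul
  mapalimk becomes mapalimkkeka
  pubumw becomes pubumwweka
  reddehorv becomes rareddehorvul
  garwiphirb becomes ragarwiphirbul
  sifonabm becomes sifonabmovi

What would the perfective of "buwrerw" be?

rabuwrerwul

reddehorv and mihutv both end in -v yet inflect differently (rareddehorvul, mihutvovi), so the final letter is not what conditions the rule; the second-to-last letter is.
"buwrerw" has second-to-last letter 'r'. The stems whose second-to-last letter is 'r' (reddehorv → rareddehorvul, garwiphirb → ragarwiphirbul, pobnennarv → rapobnennarvul) add ra- … -ul around the stem.
The other patterns: stems whose second-to-last letter is 'm' double the final consonant and add -eka; stems whose second-to-last letter is 'b' or 't' add -ovi.
So buwrerw → rabuwrerwul.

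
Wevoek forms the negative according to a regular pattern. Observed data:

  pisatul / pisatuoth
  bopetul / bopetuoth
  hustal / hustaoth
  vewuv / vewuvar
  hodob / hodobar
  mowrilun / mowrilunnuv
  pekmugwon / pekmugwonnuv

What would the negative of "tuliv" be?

tulivar

pisatul and vewuv both have last vowel 'u' yet inflect differently (pisatuoth, vewuvar), so the last vowel is not what conditions the rule; the final letter is.
"tuliv" ends in -v. The one such stem in the data (vewuv → vewuvar) adds -ar, so the same rule applies.
So tuliv → tulivar.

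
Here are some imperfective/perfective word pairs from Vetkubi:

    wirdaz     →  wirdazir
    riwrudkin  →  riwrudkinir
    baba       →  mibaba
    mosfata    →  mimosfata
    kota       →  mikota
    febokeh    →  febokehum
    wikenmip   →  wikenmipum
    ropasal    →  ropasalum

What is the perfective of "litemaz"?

wirdaz and baba both have last vowel 'a' yet inflect differently (wirdazir, mibaba), so the last vowel is not what conditions the rule; the final letter is.
"litemaz" ends in -z. The one such stem in the data (wirdaz → wirdazir) adds -ir, so the same rule applies.
So litemaz → litemazir.

litemazir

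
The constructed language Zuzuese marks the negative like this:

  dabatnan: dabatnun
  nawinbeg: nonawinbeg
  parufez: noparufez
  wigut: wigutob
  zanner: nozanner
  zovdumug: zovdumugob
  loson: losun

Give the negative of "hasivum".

zovdumug and nawinbeg both end in -g yet inflect differently (zovdumugob, nonawinbeg), so the final letter is not what conditions the rule; the last vowel is.
"hasivum" has last vowel 'u'. The stems whose last vowel is 'u' (zovdumug → zovdumugob, wigut → wigutob) add -ob.
So hasivum → hasivumob.

hasivumob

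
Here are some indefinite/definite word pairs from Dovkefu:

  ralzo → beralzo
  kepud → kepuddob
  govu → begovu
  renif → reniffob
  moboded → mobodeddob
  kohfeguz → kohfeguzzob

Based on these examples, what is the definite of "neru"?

govu and kepud both have last vowel 'u' yet inflect differently (begovu, kepuddob), so the last vowel is not what conditions the rule; whether the stem ends in a vowel or a consonant is.
"neru" ends in a vowel. The stems ending in a vowel (ralzo → beralzo, govu → begovu) add the prefix be-.
So neru → beneru.

beneru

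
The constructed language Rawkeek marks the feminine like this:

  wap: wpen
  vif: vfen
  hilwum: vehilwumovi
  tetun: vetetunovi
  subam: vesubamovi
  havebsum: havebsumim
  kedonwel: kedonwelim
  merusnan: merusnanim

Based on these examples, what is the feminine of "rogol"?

verogolovi

hilwum and havebsum both end in -m yet inflect differently (vehilwumovi, havebsumim), so the final letter is not what conditions the rule; the number of vowels is.
"rogol" has 2 vowels. The stems with 2 vowels (hilwum → vehilwumovi, tetun → vetetunovi, subam → vesubamovi) add ve- … -ovi around the stem.
So rogol → verogolovi.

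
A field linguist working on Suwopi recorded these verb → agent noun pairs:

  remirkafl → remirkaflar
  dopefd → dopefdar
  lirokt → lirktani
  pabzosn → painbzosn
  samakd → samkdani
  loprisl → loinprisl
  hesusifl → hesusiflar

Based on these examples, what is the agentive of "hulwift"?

remirkafl and loprisl both end in -l yet inflect differently (remirkaflar, loinprisl), so the final letter is not what conditions the rule; the second-to-last letter is.
"hulwift" has second-to-last letter 'f'. The stems whose second-to-last letter is 'f' (dopefd → dopefdar, remirkafl → remirkaflar, hesusifl → hesusiflar) add -ar.
The other patterns: stems whose second-to-last letter is 's' insert -in- after the first vowel; stems whose second-to-last letter is 'k' delete the last vowel and add -ani.
So hulwift → hulwiftar.

hulwiftar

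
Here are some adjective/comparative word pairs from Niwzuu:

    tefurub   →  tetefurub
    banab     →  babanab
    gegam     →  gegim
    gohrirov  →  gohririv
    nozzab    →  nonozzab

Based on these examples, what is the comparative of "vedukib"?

vevedukib

banab and gegam both have last vowel 'a' yet inflect differently (babanab, gegim), so the last vowel is not what conditions the rule; the final letter is.
"vedukib" ends in -b. The stems ending in -b (banab → babanab, tefurub → tetefurub, nozzab → nonozzab) repeat the first consonant+vowel as a prefix.
So vedukib → vevedukib.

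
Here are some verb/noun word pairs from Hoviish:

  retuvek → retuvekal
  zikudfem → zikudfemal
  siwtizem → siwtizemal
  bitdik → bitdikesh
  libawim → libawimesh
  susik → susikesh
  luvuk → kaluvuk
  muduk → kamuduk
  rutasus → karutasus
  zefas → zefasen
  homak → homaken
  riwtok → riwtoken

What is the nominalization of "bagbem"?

"bagbem" has last vowel 'e'. The stems whose last vowel is 'e' (retuvek → retuvekal, zikudfem → zikudfemal, siwtizem → siwtizemal) add -al.
The other patterns: stems whose last vowel is 'i' add -esh; stems whose last vowel is 'u' add the prefix ka-; stems whose last vowel is 'a' or 'o' add -en.
So bagbem → bagbemal.

bagbemal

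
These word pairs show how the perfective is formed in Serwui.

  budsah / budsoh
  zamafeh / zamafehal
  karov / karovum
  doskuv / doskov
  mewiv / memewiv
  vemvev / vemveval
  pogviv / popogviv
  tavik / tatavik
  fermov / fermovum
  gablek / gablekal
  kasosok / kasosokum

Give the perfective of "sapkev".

sapkeval

tavik and gablek both end in -k yet inflect differently (tatavik, gablekal), so the final letter is not what conditions the rule; the last vowel is.
"sapkev" has last vowel 'e'. The stems whose last vowel is 'e' (gablek → gablekal, vemvev → vemveval, zamafeh → zamafehal) add -al.
The other patterns: stems whose last vowel is 'i' repeat the first consonant+vowel as a prefix; stems whose last vowel is 'o' add -um; stems whose last vowel is 'a' or 'u' change the last vowel to 'o'.
So sapkev → sapkeval.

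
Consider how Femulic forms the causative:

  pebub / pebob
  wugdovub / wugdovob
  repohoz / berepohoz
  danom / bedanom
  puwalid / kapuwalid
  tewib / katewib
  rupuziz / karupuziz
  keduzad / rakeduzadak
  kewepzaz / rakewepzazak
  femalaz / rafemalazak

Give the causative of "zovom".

pebub and tewib both end in -b yet inflect differently (pebob, katewib), so the final letter is not what conditions the rule; the last vowel is.
"zovom" has last vowel 'o'. The stems whose last vowel is 'o' (repohoz → berepohoz, danom → bedanom) add the prefix be-.
The other patterns: stems whose last vowel is 'u' change the last vowel to 'o'; stems whose last vowel is 'i' add the prefix ka-; stems whose last vowel is 'a' add ra- … -ak around the stem.
So zovom → bezovom.

bezovom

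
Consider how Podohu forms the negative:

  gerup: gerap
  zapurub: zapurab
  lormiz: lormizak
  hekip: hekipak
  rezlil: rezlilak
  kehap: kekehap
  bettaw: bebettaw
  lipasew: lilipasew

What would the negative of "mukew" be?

gerup and hekip both end in -p yet inflect differently (gerap, hekipak), so the final letter is not what conditions the rule; the last vowel is.
"mukew" has last vowel 'e'. The one such stem in the data (lipasew → lilipasew) repeats the first consonant+vowel as a prefix (as do kehap, bettaw), so the same rule applies.
The other patterns: stems whose last vowel is 'u' change the last vowel to 'a'; stems whose last vowel is 'i' add -ak.
So mukew → mumukew.

mumukew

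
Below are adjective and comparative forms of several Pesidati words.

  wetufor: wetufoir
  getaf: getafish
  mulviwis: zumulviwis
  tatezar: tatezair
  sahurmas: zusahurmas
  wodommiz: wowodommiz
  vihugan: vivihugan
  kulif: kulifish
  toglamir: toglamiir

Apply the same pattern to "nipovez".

ninipovez

"nipovez" ends in -z. The one such stem in the data (wodommiz → wowodommiz) repeats the first consonant+vowel as a prefix (as does vihugan), so the same rule applies.
The other patterns: stems ending in -r drop the final letter and add -ir; stems ending in -s add the prefix zu-; stems ending in -f add -ish.
So nipovez → ninipovez.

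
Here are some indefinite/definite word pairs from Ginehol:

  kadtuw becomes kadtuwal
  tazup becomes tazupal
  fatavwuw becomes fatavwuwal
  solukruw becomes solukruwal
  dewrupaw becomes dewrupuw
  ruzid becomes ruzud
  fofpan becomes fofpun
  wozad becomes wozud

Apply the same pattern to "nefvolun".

kadtuw and dewrupaw both end in -w yet inflect differently (kadtuwal, dewrupuw), so the final letter is not what conditions the rule; the last vowel is.
"nefvolun" has last vowel 'u'. The stems whose last vowel is 'u' (kadtuw → kadtuwal, tazup → tazupal, fatavwuw → fatavwuwal) add -al.
The other pattern: stems whose last vowel is 'a' or 'i' change the last vowel to 'u'.
So nefvolun → nefvolunal.

nefvolunal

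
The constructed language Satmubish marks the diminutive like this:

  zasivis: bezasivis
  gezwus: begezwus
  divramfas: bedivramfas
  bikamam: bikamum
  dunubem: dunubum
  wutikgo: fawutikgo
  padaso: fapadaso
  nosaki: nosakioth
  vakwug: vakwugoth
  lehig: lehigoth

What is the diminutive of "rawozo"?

farawozo

divramfas and bikamam both have last vowel 'a' yet inflect differently (bedivramfas, bikamum), so the last vowel is not what conditions the rule; the final letter is.
"rawozo" ends in -o. The stems ending in -o (wutikgo → fawutikgo, padaso → fapadaso) add the prefix fa-.
The other patterns: stems ending in -s add the prefix be-; stems ending in -m change the last vowel to 'u'; stems ending in -g or -i add -oth.
So rawozo → farawozo.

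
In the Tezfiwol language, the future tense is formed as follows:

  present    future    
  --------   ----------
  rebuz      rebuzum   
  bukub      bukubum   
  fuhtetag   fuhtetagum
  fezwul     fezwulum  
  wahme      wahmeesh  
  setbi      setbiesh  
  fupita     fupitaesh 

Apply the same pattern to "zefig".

"zefig" ends in a consonant. The stems ending in a consonant (rebuz → rebuzum, bukub → bukubum, fuhtetag → fuhtetagum) add -um.
So zefig → zefigum.

zefigum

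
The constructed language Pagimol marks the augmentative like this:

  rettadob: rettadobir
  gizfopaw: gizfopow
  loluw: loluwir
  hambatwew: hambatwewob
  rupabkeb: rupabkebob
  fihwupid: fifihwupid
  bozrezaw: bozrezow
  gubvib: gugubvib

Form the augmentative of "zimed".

gubvib and rettadob both end in -b yet inflect differently (gugubvib, rettadobir), so the final letter is not what conditions the rule; the last vowel is.
"zimed" has last vowel 'e'. The stems whose last vowel is 'e' (hambatwew → hambatwewob, rupabkeb → rupabkebob) add -ob.
So zimed → zimedob.

zimedob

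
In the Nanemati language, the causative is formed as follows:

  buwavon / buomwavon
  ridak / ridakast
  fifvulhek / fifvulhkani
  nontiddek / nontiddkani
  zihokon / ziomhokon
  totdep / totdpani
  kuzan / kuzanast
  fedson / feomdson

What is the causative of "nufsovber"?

fifvulhek and ridak both end in -k yet inflect differently (fifvulhkani, ridakast), so the final letter is not what conditions the rule; the last vowel is.
"nufsovber" has last vowel 'e'. The stems whose last vowel is 'e' (fifvulhek → fifvulhkani, totdep → totdpani, nontiddek → nontiddkani) delete the last vowel and add -ani.
So nufsovber → nufsovbrani.

nufsovbrani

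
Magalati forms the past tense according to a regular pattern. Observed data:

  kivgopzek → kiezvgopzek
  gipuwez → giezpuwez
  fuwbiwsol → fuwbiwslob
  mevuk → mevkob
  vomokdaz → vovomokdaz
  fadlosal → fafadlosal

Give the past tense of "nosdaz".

kivgopzek and mevuk both end in -k yet inflect differently (kiezvgopzek, mevkob), so the final letter is not what conditions the rule; the last vowel is.
"nosdaz" has last vowel 'a'. The stems whose last vowel is 'a' (vomokdaz → vovomokdaz, fadlosal → fafadlosal) repeat the first consonant+vowel as a prefix.
So nosdaz → nonosdaz.

nonosdaz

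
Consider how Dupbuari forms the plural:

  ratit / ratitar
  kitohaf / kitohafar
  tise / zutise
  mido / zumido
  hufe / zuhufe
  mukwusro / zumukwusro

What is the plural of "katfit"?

ratit and tise both have 2 vowels yet inflect differently (ratitar, zutise), so the number of vowels is not what conditions the rule; whether the stem ends in a vowel or a consonant is.
"katfit" ends in a consonant. The stems ending in a consonant (ratit → ratitar, kitohaf → kitohafar) add -ar.
The other pattern: stems ending in a vowel add the prefix zu-.
So katfit → katfitar.

katfitar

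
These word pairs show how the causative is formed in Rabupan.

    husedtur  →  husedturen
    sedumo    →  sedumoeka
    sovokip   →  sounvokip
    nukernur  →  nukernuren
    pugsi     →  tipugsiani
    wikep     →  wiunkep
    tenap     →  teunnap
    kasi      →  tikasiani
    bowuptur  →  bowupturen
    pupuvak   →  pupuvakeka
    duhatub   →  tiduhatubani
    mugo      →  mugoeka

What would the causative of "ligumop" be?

liungumop

pupuvak and tenap both have last vowel 'a' yet inflect differently (pupuvakeka, teunnap), so the last vowel is not what conditions the rule; the final letter is.
"ligumop" ends in -p. The stems ending in -p (tenap → teunnap, sovokip → sounvokip, wikep → wiunkep) insert -un- after the first vowel.
So ligumop → liungumop.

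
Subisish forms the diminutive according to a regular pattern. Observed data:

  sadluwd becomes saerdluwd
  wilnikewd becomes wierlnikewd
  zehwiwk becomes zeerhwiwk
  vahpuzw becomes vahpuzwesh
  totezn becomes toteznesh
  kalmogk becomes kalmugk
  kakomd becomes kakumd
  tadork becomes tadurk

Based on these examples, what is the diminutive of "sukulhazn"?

sukulhaznesh

"sukulhazn" has second-to-last letter 'z'. The stems whose second-to-last letter is 'z' (vahpuzw → vahpuzwesh, totezn → toteznesh) add -esh.
So sukulhazn → sukulhaznesh.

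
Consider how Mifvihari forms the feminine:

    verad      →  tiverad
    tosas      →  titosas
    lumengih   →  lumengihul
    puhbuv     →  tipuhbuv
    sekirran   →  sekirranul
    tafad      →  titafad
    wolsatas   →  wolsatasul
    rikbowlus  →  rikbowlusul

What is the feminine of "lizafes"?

tosas and rikbowlus both end in -s yet inflect differently (titosas, rikbowlusul), so the final letter is not what conditions the rule; the number of vowels is.
"lizafes" has 3 vowels. The stems with 3 vowels (rikbowlus → rikbowlusul, wolsatas → wolsatasul, lumengih → lumengihul) add -ul.
So lizafes → lizafesul.

lizafesul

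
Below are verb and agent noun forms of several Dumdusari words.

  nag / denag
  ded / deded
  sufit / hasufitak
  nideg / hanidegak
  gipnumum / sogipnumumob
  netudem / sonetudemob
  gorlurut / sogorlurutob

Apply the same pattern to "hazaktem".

"hazaktem" has 3 vowels. The stems with 3 vowels (gipnumum → sogipnumumob, netudem → sonetudemob, gorlurut → sogorlurutob) add so- … -ob around the stem.
So hazaktem → sohazaktemob.

sohazaktemob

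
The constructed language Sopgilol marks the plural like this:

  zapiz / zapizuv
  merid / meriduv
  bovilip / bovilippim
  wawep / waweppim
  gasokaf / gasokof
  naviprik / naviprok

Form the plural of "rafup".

rafuppim

zapiz and bovilip both have last vowel 'i' yet inflect differently (zapizuv, bovilippim), so the last vowel is not what conditions the rule; the final letter is.
"rafup" ends in -p. The stems ending in -p (bovilip → bovilippim, wawep → waweppim) double the final consonant and add -im.
So rafup → rafuppim.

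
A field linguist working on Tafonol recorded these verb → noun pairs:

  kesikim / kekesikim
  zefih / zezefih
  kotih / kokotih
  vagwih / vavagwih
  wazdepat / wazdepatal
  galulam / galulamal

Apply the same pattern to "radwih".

raradwih

kesikim and galulam both end in -m yet inflect differently (kekesikim, galulamal), so the final letter is not what conditions the rule; the last vowel is.
"radwih" has last vowel 'i'. The stems whose last vowel is 'i' (kesikim → kekesikim, zefih → zezefih, kotih → kokotih) repeat the first consonant+vowel as a prefix.
The other pattern: stems whose last vowel is 'a' add -al.
So radwih → raradwih.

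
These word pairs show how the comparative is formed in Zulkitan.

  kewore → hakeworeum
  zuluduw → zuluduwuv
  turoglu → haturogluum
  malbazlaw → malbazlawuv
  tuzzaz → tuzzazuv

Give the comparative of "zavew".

zuluduw and turoglu both have last vowel 'u' yet inflect differently (zuluduwuv, haturogluum), so the last vowel is not what conditions the rule; whether the stem ends in a vowel or a consonant is.
"zavew" ends in a consonant. The stems ending in a consonant (zuluduw → zuluduwuv, malbazlaw → malbazlawuv, tuzzaz → tuzzazuv) add -uv.
So zavew → zavewuv.

zavewuv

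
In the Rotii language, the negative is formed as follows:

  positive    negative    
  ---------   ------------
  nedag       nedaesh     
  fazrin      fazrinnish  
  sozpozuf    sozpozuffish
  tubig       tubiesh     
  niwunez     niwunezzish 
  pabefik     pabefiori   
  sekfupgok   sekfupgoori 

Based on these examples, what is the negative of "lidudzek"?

pabefik and tubig both have last vowel 'i' yet inflect differently (pabefiori, tubiesh), so the last vowel is not what conditions the rule; the final letter is.
"lidudzek" ends in -k. The stems ending in -k (sekfupgok → sekfupgoori, pabefik → pabefiori) drop the final letter and add -ori.
So lidudzek → lidudzeori.

lidudzeori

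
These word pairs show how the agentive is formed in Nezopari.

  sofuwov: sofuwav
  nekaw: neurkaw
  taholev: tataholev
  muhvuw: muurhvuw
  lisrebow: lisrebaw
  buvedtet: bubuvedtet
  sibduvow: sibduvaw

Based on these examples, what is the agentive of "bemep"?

bebemep

sofuwov and taholev both end in -v yet inflect differently (sofuwav, tataholev), so the final letter is not what conditions the rule; the last vowel is.
"bemep" has last vowel 'e'. The stems whose last vowel is 'e' (taholev → tataholev, buvedtet → bubuvedtet) repeat the first consonant+vowel as a prefix.
The other patterns: stems whose last vowel is 'o' change the last vowel to 'a'; stems whose last vowel is 'a' or 'u' insert -ur- after the first vowel.
So bemep → bebemep.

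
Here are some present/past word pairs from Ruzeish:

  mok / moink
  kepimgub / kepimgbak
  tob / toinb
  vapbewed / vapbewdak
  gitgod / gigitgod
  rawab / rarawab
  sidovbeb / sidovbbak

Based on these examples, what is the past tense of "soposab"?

soposbak

tob and rawab both end in -b yet inflect differently (toinb, rarawab), so the final letter is not what conditions the rule; the number of vowels is.
"soposab" has 3 vowels. The stems with 3 vowels (kepimgub → kepimgbak, sidovbeb → sidovbbak, vapbewed → vapbewdak) delete the last vowel and add -ak.
So soposab → soposbak.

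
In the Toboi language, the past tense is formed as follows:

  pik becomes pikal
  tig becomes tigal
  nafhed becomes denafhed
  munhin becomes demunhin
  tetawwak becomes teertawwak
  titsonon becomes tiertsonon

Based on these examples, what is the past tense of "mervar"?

demervar

pik and tetawwak both end in -k yet inflect differently (pikal, teertawwak), so the final letter is not what conditions the rule; the number of vowels is.
"mervar" has 2 vowels. The stems with 2 vowels (nafhed → denafhed, munhin → demunhin) add the prefix de-.
The other patterns: stems with 1 vowel add -al; stems with 3 vowels insert -er- after the first vowel.
So mervar → demervar.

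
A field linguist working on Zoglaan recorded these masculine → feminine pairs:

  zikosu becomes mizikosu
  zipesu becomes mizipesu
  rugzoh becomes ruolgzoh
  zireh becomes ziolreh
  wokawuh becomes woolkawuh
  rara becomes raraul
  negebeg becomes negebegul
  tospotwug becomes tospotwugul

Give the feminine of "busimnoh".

zikosu and wokawuh both have last vowel 'u' yet inflect differently (mizikosu, woolkawuh), so the last vowel is not what conditions the rule; the final letter is.
"busimnoh" ends in -h. The stems ending in -h (rugzoh → ruolgzoh, zireh → ziolreh, wokawuh → woolkawuh) insert -ol- after the first vowel.
The other patterns: stems ending in -u add the prefix mi-; stems ending in -a or -g add -ul.
So busimnoh → buolsimnoh.

buolsimnoh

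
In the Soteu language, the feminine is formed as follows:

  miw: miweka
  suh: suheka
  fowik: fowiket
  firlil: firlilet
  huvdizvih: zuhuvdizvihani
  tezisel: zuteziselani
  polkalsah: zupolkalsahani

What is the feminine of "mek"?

mekeka

suh and huvdizvih both end in -h yet inflect differently (suheka, zuhuvdizvihani), so the final letter is not what conditions the rule; the number of vowels is.
"mek" has 1 vowel. The stems with 1 vowel (miw → miweka, suh → suheka) add -eka.
So mek → mekeka.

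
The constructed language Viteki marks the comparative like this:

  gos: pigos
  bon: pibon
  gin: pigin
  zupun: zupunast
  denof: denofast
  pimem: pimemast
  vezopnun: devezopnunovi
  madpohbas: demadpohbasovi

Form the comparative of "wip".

piwip

bon and zupun both end in -n yet inflect differently (pibon, zupunast), so the final letter is not what conditions the rule; the number of vowels is.
"wip" has 1 vowel. The stems with 1 vowel (gos → pigos, bon → pibon, gin → pigin) add the prefix pi-.
The other patterns: stems with 2 vowels add -ast; stems with 3 vowels add de- … -ovi around the stem.
So wip → piwip.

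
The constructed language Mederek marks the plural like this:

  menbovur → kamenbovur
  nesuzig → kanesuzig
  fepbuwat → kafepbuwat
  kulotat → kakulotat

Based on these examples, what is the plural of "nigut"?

Every pair shown (menbovur → kamenbovur, nesuzig → kanesuzig, fepbuwat → kafepbuwat, …) follows the same rule: add the prefix ka-.
So nigut → kanigut.

kanigut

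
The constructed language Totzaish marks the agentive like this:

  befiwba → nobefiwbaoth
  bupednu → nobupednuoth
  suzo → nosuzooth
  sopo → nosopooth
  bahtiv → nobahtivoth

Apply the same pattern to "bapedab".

Every pair shown (befiwba → nobefiwbaoth, bupednu → nobupednuoth, suzo → nosuzooth, …) follows the same rule: add no- … -oth around the stem.
So bapedab → nobapedaboth.

nobapedaboth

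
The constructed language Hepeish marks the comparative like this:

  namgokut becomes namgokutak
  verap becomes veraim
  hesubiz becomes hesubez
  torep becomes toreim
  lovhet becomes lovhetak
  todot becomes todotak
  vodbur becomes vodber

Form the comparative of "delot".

delotak

lovhet and torep both have last vowel 'e' yet inflect differently (lovhetak, toreim), so the last vowel is not what conditions the rule; the final letter is.
"delot" ends in -t. The stems ending in -t (namgokut → namgokutak, todot → todotak, lovhet → lovhetak) add -ak.
The other patterns: stems ending in -p drop the final letter and add -im; stems ending in -r or -z change the last vowel to 'e'.
So delot → delotak.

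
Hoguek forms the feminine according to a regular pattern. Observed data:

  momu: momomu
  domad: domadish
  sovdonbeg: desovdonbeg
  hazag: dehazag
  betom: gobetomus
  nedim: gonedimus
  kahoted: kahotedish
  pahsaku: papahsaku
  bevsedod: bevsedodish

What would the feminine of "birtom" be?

gobirtomus

betom and bevsedod both have last vowel 'o' yet inflect differently (gobetomus, bevsedodish), so the last vowel is not what conditions the rule; the final letter is.
"birtom" ends in -m. The stems ending in -m (betom → gobetomus, nedim → gonedimus) add go- … -us around the stem.
So birtom → gobirtomus.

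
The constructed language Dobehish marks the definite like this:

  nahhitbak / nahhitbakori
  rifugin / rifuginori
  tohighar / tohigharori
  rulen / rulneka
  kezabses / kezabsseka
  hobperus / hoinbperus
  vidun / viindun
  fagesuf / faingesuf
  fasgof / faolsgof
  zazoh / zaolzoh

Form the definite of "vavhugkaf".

rifugin and rulen both end in -n yet inflect differently (rifuginori, rulneka), so the final letter is not what conditions the rule; the last vowel is.
"vavhugkaf" has last vowel 'a'. The stems whose last vowel is 'a' (nahhitbak → nahhitbakori, tohighar → tohigharori) add -ori.
So vavhugkaf → vavhugkafori.

vavhugkafori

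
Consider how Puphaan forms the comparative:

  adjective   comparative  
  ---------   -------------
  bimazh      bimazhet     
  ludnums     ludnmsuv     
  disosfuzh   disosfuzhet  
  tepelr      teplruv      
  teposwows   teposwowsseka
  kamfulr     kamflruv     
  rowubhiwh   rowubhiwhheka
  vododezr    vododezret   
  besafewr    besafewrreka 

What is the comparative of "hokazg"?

"hokazg" has second-to-last letter 'z'. The stems whose second-to-last letter is 'z' (vododezr → vododezret, disosfuzh → disosfuzhet, bimazh → bimazhet) add -et.
The other patterns: stems whose second-to-last letter is 'w' double the final consonant and add -eka; stems whose second-to-last letter is 'l' or 'm' delete the last vowel and add -uv.
So hokazg → hokazget.

hokazget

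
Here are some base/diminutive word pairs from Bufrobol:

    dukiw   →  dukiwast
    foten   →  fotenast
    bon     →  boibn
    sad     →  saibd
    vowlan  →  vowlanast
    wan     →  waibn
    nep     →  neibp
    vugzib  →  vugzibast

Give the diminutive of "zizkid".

zizkidast

bon and vowlan both end in -n yet inflect differently (boibn, vowlanast), so the final letter is not what conditions the rule; the number of vowels is.
"zizkid" has 2 vowels. The stems with 2 vowels (vowlan → vowlanast, foten → fotenast, dukiw → dukiwast) add -ast.
The other pattern: stems with 1 vowel insert -ib- after the first vowel.
So zizkid → zizkidast.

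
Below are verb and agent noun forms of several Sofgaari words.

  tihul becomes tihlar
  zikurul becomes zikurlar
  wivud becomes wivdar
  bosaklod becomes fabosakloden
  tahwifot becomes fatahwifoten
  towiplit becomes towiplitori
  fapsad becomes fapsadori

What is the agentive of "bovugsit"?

bovugsitori

wivud and bosaklod both end in -d yet inflect differently (wivdar, fabosakloden), so the final letter is not what conditions the rule; the last vowel is.
"bovugsit" has last vowel 'i'. The one such stem in the data (towiplit → towiplitori) adds -ori, so the same rule applies.
The other patterns: stems whose last vowel is 'u' delete the last vowel and add -ar; stems whose last vowel is 'o' add fa- … -en around the stem.
So bovugsit → bovugsitori.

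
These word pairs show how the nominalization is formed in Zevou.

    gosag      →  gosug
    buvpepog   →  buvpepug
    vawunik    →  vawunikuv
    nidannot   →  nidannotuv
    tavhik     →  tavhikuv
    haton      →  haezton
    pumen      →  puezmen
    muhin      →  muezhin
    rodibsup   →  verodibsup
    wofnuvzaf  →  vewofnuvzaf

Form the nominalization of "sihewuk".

sihewukuv

buvpepog and nidannot both have last vowel 'o' yet inflect differently (buvpepug, nidannotuv), so the last vowel is not what conditions the rule; the final letter is.
"sihewuk" ends in -k. The stems ending in -k (vawunik → vawunikuv, tavhik → tavhikuv) add -uv.
The other patterns: stems ending in -g change the last vowel to 'u'; stems ending in -n insert -ez- after the first vowel; stems ending in -f or -p add the prefix ve-.
So sihewuk → sihewukuv.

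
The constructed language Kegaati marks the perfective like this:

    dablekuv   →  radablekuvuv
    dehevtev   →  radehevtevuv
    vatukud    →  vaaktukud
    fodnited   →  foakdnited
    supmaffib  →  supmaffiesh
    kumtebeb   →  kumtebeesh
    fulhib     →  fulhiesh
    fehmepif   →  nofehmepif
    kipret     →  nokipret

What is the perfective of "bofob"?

bofoesh

dablekuv and vatukud both have last vowel 'u' yet inflect differently (radablekuvuv, vaaktukud), so the last vowel is not what conditions the rule; the final letter is.
"bofob" ends in -b. The stems ending in -b (supmaffib → supmaffiesh, kumtebeb → kumtebeesh, fulhib → fulhiesh) drop the final letter and add -esh.
So bofob → bofoesh.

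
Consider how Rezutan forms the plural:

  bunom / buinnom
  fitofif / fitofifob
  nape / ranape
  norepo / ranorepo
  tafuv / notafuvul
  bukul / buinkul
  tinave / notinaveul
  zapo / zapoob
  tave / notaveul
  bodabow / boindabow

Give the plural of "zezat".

"zezat" begins with z-. The one such stem in the data (zapo → zapoob) adds -ob, so the same rule applies.
So zezat → zezatob.

zezatob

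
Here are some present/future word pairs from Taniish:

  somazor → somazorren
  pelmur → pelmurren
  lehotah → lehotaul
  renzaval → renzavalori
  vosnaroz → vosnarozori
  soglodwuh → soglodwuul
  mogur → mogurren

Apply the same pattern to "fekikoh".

soglodwuh and mogur both have last vowel 'u' yet inflect differently (soglodwuul, mogurren), so the last vowel is not what conditions the rule; the final letter is.
"fekikoh" ends in -h. The stems ending in -h (soglodwuh → soglodwuul, lehotah → lehotaul) drop the final letter and add -ul.
The other patterns: stems ending in -r double the final consonant and add -en; stems ending in -l or -z add -ori.
So fekikoh → fekikoul.

fekikoul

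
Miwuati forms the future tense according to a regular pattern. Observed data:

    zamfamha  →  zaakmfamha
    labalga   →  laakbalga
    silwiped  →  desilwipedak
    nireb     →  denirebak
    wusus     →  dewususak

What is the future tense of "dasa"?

daaksa

zamfamha and silwiped both have 3 vowels yet inflect differently (zaakmfamha, desilwipedak), so the number of vowels is not what conditions the rule; whether the stem ends in a vowel or a consonant is.
"dasa" ends in a vowel. The stems ending in a vowel (zamfamha → zaakmfamha, labalga → laakbalga) insert -ak- after the first vowel.
The other pattern: stems ending in a consonant add de- … -ak around the stem.
So dasa → daaksa.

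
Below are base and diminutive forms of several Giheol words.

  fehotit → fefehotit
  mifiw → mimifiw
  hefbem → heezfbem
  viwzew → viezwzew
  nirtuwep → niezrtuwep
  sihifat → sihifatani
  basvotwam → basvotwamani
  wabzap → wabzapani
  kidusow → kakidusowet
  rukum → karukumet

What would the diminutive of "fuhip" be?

fufuhip

"fuhip" has last vowel 'i'. The stems whose last vowel is 'i' (fehotit → fefehotit, mifiw → mimifiw) repeat the first consonant+vowel as a prefix.
So fuhip → fufuhip.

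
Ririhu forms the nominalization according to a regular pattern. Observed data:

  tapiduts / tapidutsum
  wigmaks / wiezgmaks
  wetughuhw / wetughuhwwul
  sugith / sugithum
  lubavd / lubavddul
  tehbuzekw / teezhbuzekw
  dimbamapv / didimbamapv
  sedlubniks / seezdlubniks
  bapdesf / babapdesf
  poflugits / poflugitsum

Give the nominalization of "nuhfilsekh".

nuezhfilsekh

wigmaks and tapiduts both end in -s yet inflect differently (wiezgmaks, tapidutsum), so the final letter is not what conditions the rule; the second-to-last letter is.
"nuhfilsekh" has second-to-last letter 'k'. The stems whose second-to-last letter is 'k' (wigmaks → wiezgmaks, tehbuzekw → teezhbuzekw, sedlubniks → seezdlubniks) insert -ez- after the first vowel.
So nuhfilsekh → nuezhfilsekh.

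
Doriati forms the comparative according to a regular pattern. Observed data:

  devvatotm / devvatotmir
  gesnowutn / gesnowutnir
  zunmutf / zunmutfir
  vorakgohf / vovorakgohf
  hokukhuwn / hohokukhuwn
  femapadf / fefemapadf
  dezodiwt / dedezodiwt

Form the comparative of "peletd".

peletdir

zunmutf and vorakgohf both end in -f yet inflect differently (zunmutfir, vovorakgohf), so the final letter is not what conditions the rule; the second-to-last letter is.
"peletd" has second-to-last letter 't'. The stems whose second-to-last letter is 't' (devvatotm → devvatotmir, gesnowutn → gesnowutnir, zunmutf → zunmutfir) add -ir.
So peletd → peletdir.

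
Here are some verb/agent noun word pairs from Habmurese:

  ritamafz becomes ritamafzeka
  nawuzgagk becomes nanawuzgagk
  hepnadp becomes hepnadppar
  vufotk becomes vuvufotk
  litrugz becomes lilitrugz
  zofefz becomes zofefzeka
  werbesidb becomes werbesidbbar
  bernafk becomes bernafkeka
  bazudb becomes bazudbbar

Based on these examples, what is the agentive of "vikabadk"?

"vikabadk" has second-to-last letter 'd'. The stems whose second-to-last letter is 'd' (hepnadp → hepnadppar, werbesidb → werbesidbbar, bazudb → bazudbbar) double the final consonant and add -ar.
So vikabadk → vikabadkkar.

vikabadkkar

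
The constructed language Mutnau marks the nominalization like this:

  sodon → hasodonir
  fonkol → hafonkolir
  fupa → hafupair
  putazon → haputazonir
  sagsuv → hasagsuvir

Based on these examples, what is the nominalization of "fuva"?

hafuvair

Every pair shown (sodon → hasodonir, fonkol → hafonkolir, fupa → hafupair, …) follows the same rule: add ha- … -ir around the stem.
So fuva → hafuvair.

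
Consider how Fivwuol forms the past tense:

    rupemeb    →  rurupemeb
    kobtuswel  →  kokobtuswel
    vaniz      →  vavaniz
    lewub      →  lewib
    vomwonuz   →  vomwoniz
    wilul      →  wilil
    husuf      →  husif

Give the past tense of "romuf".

lewub and rupemeb both end in -b yet inflect differently (lewib, rurupemeb), so the final letter is not what conditions the rule; the last vowel is.
"romuf" has last vowel 'u'. The stems whose last vowel is 'u' (vomwonuz → vomwoniz, lewub → lewib, wilul → wilil) change the last vowel to 'i'.
The other pattern: stems whose last vowel is 'e' or 'i' repeat the first consonant+vowel as a prefix.
So romuf → romif.

romif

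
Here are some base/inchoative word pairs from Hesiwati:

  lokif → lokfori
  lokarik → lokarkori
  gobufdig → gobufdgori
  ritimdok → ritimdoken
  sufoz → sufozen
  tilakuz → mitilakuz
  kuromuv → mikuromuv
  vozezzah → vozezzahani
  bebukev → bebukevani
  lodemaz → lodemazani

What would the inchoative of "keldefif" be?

keldeffori

"keldefif" has last vowel 'i'. The stems whose last vowel is 'i' (lokif → lokfori, lokarik → lokarkori, gobufdig → gobufdgori) delete the last vowel and add -ori.
The other patterns: stems whose last vowel is 'o' add -en; stems whose last vowel is 'u' add the prefix mi-; stems whose last vowel is 'a' or 'e' add -ani.
So keldefif → keldeffori.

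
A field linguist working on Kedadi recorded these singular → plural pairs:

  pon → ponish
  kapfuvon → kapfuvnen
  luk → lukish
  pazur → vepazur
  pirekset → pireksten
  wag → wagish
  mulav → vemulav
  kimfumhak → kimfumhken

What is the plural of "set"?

setish

luk and kimfumhak both end in -k yet inflect differently (lukish, kimfumhken), so the final letter is not what conditions the rule; the number of vowels is.
"set" has 1 vowel. The stems with 1 vowel (wag → wagish, luk → lukish, pon → ponish) add -ish.
The other patterns: stems with 2 vowels add the prefix ve-; stems with 3 vowels delete the last vowel and add -en.
So set → setish.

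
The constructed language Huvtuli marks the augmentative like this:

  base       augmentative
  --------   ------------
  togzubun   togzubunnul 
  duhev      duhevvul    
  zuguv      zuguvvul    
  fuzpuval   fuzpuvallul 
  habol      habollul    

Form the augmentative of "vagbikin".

Every pair shown (togzubun → togzubunnul, duhev → duhevvul, zuguv → zuguvvul, …) follows the same rule: double the final consonant and add -ul.
So vagbikin → vagbikinnul.

vagbikinnul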